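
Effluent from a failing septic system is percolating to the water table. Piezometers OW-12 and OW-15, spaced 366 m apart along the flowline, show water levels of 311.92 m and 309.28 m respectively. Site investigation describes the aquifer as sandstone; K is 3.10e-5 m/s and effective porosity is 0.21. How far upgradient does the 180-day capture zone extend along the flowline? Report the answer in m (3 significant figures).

Hydraulic gradient i = (311.92 − 309.28) / 366 = 2.64 / 366 = 0.007213
K = 3.10e-5 m/s × 86400 s/d = 2.678 m/d
q = Ki = 2.678 × 0.007213 = 0.01932 m/d
Average linear velocity = 0.01932 / 0.21 = 0.09200 m/d
L = v × T = 0.09200 × 180 = 16.56 m

16.6 m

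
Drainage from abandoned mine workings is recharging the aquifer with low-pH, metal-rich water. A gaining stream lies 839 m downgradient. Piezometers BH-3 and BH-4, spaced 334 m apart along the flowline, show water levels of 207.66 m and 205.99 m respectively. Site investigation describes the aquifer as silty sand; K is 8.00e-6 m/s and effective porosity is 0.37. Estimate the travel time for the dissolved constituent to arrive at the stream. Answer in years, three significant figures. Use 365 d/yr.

246 years

Hydraulic gradient i = (207.66 − 205.99) / 334 = 1.67 / 334 = 0.005000
K = 8.00e-6 m/s × 86400 s/d = 0.6912 m/d
q = Ki = 0.6912 × 0.005000 = 0.003456 m/d
v = Ki/n = 0.6912·0.005000/0.37 = 0.009341 m/d
t = L / v = 839 / 0.009341 = 89820 d
   = 89820 / 365 = 246 yr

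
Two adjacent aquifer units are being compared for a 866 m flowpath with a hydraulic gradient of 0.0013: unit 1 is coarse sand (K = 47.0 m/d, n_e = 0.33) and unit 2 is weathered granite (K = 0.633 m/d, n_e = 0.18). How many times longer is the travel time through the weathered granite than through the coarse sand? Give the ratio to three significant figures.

40.5

Unit 1 (coarse sand): v = 47.0×0.0013/0.33 = 0.1852 m/d, t = 866/0.1852 = 4677 d
Unit 2 (weathered granite): v = 0.633×0.0013/0.18 = 0.004572 m/d, t = 866/0.004572 = 189400 d
t(weathered granite) / t(coarse sand) = 189400/4677 = 40.5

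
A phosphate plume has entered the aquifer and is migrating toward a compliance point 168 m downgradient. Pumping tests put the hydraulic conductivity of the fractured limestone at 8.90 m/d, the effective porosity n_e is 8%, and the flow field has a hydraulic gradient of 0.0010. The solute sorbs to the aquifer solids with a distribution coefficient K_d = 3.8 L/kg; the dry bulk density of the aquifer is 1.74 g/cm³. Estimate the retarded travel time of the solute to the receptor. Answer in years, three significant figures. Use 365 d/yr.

346 years

q = Ki = 8.90 × 0.0010 = 0.008900 m/d
Seepage velocity v = q / n = 0.008900 / 0.08 = 0.1113 m/d
Retardation R = 1 + ρ_b·K_d/n = 1 + 1.74×3.8/0.08 = 83.65
Contaminant velocity v_c = v/R = 0.1113/83.65 = 0.001330 m/d
t = L/v_c = 168/0.001330 = 126300 d
   = 126300/365 = 346 yr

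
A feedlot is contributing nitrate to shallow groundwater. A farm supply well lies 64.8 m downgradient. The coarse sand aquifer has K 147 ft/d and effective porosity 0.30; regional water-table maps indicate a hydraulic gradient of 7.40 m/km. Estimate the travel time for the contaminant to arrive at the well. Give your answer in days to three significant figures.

K = 147 ft/d × 0.3048 = 44.81 m/d
Specific discharge q = 44.81 × 0.0074 = 0.3316 m/d
Average linear velocity = 0.3316 / 0.30 = 1.105 m/d
t = L / v = 64.8 / 1.105 = 58.63 d

58.6 days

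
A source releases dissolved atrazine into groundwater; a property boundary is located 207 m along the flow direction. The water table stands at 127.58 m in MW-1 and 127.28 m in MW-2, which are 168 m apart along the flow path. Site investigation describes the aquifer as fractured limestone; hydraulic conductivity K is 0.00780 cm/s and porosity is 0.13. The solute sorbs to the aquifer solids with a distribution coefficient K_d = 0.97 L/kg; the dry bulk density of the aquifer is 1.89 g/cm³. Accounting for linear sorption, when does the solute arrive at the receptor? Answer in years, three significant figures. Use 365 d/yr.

Hydraulic gradient i = (127.58 − 127.28) / 168 = 0.30 / 168 = 0.001786
K = 0.00780 cm/s × 864 = 6.739 m/d
Darcy flux q = K·i = 6.739 × 0.001786 = 0.01203 m/d
v_s = q/n_e = 0.01203/0.13 = 0.09257 m/d
Retardation R = 1 + ρ_b·K_d/n = 1 + 1.89×0.97/0.13 = 15.10
Contaminant velocity v_c = v/R = 0.09257/15.10 = 0.006130 m/d
t = L/v_c = 207/0.006130 = 33770 d
   = 33770/365 = 92.5 yr

92.5 years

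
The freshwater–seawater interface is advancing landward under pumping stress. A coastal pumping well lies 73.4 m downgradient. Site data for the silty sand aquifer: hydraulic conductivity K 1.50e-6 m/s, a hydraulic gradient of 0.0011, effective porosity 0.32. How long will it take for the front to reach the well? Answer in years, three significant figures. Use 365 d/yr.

451 years

K = 1.50e-6 m/s × 86400 s/d = 0.1296 m/d
Darcy flux q = K·i = 0.1296 × 0.0011 = 1.426e-4 m/d
Average linear velocity = 1.426e-4 / 0.32 = 4.455e-4 m/d
t = L / v = 73.4 / 4.455e-4 = 164800 d
   = 164800 / 365 = 451 yr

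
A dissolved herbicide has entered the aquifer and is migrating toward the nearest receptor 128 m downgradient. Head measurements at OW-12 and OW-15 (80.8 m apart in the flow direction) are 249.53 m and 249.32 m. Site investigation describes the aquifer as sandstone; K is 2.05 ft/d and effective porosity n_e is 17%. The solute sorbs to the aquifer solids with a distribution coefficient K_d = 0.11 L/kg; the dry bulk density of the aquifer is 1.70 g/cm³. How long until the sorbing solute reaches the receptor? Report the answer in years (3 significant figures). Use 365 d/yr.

77.1 years

Hydraulic gradient i = (249.53 − 249.32) / 80.8 = 0.21 / 80.8 = 0.002599
K = 2.05 ft/d × 0.3048 = 0.6248 m/d
Specific discharge q = 0.6248 × 0.002599 = 0.001624 m/d
v_s = q/n_e = 0.001624/0.17 = 0.009553 m/d
Retardation R = 1 + ρ_b·K_d/n = 1 + 1.70×0.11/0.17 = 2.100
Contaminant velocity v_c = v/R = 0.009553/2.100 = 0.004549 m/d
t = L/v_c = 128/0.004549 = 28140 d
   = 28140/365 = 77.1 yr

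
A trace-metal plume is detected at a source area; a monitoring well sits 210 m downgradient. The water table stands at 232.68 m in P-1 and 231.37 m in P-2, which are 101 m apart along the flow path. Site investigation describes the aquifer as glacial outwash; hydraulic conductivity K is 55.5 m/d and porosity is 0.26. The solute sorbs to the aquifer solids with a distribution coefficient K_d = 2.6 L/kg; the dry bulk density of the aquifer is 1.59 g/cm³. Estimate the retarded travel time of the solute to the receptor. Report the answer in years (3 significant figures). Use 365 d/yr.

3.51 years

Hydraulic gradient i = (232.68 − 231.37) / 101 = 1.31 / 101 = 0.01297
Specific discharge q = 55.5 × 0.01297 = 0.7199 m/d
v_s = q/n_e = 0.7199/0.26 = 2.769 m/d
Retardation R = 1 + ρ_b·K_d/n = 1 + 1.59×2.6/0.26 = 16.90
Contaminant velocity v_c = v/R = 2.769/16.90 = 0.1638 m/d
t = L/v_c = 210/0.1638 = 1282 d
   = 1282/365 = 3.51 yr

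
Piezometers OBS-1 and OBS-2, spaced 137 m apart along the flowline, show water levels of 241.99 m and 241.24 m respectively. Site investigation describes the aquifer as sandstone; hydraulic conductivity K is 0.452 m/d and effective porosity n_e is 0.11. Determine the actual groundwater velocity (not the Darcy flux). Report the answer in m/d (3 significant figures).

0.0225 m/d

Hydraulic gradient i = (241.99 − 241.24) / 137 = 0.75 / 137 = 0.005474
Darcy flux q = K·i = 0.452 × 0.005474 = 0.002474 m/d
Average linear velocity = 0.002474 / 0.11 = 0.02250 m/d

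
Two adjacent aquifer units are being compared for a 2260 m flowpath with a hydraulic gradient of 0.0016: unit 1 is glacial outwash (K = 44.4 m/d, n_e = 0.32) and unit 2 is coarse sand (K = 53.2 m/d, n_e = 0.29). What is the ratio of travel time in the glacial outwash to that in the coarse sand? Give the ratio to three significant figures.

Unit 1 (glacial outwash): v = 44.4×0.0016/0.32 = 0.2220 m/d, t = 2260/0.2220 = 10180 d
Unit 2 (coarse sand): v = 53.2×0.0016/0.29 = 0.2935 m/d, t = 2260/0.2935 = 7700 d
t(glacial outwash) / t(coarse sand) = 10180/7700 = 1.32

1.32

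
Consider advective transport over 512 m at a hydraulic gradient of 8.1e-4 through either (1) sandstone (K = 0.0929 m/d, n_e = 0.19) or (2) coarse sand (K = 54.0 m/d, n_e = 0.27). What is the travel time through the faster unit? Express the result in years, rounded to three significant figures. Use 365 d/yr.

Unit 1 (sandstone): v = 0.0929×8.1e-4/0.19 = 3.960e-4 m/d, t = 512/3.960e-4 = 1.293e6 d
Unit 2 (coarse sand): v = 54.0×8.1e-4/0.27 = 0.1620 m/d, t = 512/0.1620 = 3160 d
Faster: 3160 d / 365 = 8.66 yr

8.66 years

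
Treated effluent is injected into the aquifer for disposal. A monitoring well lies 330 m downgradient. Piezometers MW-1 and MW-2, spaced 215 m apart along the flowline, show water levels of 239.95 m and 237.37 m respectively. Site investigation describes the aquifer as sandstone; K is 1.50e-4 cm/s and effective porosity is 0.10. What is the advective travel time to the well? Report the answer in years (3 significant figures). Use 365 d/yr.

Hydraulic gradient i = (239.95 − 237.37) / 215 = 2.58 / 215 = 0.01200
K = 1.50e-4 cm/s × 864 = 0.1296 m/d
Specific discharge q = 0.1296 × 0.01200 = 0.001555 m/d
v_s = q/n_e = 0.001555/0.10 = 0.01555 m/d
t = L / v = 330 / 0.01555 = 21220 d
   = 21220 / 365 = 58.1 yr

58.1 years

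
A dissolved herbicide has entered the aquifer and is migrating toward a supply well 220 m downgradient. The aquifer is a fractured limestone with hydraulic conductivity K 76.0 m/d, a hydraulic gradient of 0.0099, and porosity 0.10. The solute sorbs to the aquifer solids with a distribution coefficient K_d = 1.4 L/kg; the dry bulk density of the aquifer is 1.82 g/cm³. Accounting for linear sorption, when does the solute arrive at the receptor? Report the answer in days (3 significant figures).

q = Ki = 76.0 × 0.0099 = 0.7524 m/d
v = Ki/n = 76.0·0.0099/0.10 = 7.524 m/d
Retardation R = 1 + ρ_b·K_d/n = 1 + 1.82×1.4/0.10 = 26.48
Contaminant velocity v_c = v/R = 7.524/26.48 = 0.2841 m/d
t = L/v_c = 220/0.2841 = 774.3 d

774 days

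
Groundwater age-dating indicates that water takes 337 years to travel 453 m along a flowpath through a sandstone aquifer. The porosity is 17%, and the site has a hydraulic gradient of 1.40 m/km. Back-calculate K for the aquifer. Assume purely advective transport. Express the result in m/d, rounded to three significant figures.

t = 337 years = 123000 d
v = L / t = 453 / 123000 = 0.003683 m/d
K = v · n / i = 0.003683 × 0.17 / 0.0014 = 0.447 m/d

0.447 m/d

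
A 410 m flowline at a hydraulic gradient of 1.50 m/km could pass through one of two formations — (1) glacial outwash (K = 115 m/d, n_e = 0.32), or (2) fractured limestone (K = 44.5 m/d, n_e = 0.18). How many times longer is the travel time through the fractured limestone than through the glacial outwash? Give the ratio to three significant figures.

1.45

Unit 1 (glacial outwash): v = 115×0.0015/0.32 = 0.5391 m/d, t = 410/0.5391 = 760.6 d
Unit 2 (fractured limestone): v = 44.5×0.0015/0.18 = 0.3708 m/d, t = 410/0.3708 = 1106 d
t(fractured limestone) / t(glacial outwash) = 1106/760.6 = 1.45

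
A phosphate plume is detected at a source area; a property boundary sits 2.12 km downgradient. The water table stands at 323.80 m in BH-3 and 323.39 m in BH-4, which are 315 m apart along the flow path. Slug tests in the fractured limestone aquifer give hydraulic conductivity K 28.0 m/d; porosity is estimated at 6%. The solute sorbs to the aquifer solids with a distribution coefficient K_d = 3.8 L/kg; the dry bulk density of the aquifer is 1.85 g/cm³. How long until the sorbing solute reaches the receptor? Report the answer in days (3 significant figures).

Hydraulic gradient i = (323.80 − 323.39) / 315 = 0.41 / 315 = 0.001302
Specific discharge q = 28.0 × 0.001302 = 0.03644 m/d
Seepage velocity v = q / n = 0.03644 / 0.06 = 0.6074 m/d
Retardation R = 1 + ρ_b·K_d/n = 1 + 1.85×3.8/0.06 = 118.2
Contaminant velocity v_c = v/R = 0.6074/118.2 = 0.005140 m/d
L = 2.12 km = 2120 m
t = L/v_c = 2120/0.005140 = 412400 d

412000 days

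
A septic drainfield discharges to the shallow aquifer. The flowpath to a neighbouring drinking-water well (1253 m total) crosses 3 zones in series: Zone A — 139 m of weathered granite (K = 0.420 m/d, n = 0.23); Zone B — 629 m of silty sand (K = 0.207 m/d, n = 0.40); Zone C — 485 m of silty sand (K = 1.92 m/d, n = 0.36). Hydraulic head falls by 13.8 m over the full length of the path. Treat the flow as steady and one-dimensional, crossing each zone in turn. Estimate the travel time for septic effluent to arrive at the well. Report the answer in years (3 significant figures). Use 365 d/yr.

Steady 1-D flow in series ⇒ the Darcy flux q is identical in every zone and the zone head losses add (resistances L/K in series).
Σ(L/K) = 139/0.420 + 629/0.207 + 485/1.92 = 331.0 + 3039 + 252.6 = 3622 d
q = ΔH / Σ(L/K) = 13.8 / 3622 = 0.003810 m/d (same in every zone)
Zone A: v = q/n = 0.003810/0.23 = 0.01656 m/d → t_A = 139/0.01656 = 8391 d
Zone B: v = q/n = 0.003810/0.40 = 0.009525 m/d → t_B = 629/0.009525 = 66040 d
Zone C: v = q/n = 0.003810/0.36 = 0.01058 m/d → t_C = 485/0.01058 = 45830 d
Total t = 8391 + 66040 + 45830 = 120300 d
   = 120300 / 365 = 329 yr

329 years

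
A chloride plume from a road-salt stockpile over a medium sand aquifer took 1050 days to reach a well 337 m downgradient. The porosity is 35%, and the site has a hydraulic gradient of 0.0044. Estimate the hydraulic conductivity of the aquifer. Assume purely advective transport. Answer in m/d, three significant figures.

25.5 m/d

v = L / t = 337 / 1050 = 0.3210 m/d
K = v · n / i = 0.3210 × 0.35 / 0.0044 = 25.5 m/d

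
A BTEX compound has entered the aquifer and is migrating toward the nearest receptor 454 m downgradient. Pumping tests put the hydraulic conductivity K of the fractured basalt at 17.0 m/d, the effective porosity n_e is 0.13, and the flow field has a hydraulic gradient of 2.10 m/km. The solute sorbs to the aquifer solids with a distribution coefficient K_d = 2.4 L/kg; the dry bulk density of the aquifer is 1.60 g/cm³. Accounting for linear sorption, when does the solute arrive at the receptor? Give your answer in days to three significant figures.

50500 days

Darcy flux q = K·i = 17.0 × 0.0021 = 0.03570 m/d
Average linear velocity = 0.03570 / 0.13 = 0.2746 m/d
Retardation R = 1 + ρ_b·K_d/n = 1 + 1.60×2.4/0.13 = 30.54
Contaminant velocity v_c = v/R = 0.2746/30.54 = 0.008992 m/d
t = L/v_c = 454/0.008992 = 50490 d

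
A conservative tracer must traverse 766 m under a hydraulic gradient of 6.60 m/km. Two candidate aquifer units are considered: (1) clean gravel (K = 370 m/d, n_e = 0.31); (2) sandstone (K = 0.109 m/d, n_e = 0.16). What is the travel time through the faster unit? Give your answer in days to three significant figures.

Unit 1 (clean gravel): v = 370×0.0066/0.31 = 7.877 m/d, t = 766/7.877 = 97.24 d
Unit 2 (sandstone): v = 0.109×0.0066/0.16 = 0.004496 m/d, t = 766/0.004496 = 170400 d
Faster unit: t = 97.2 d

97.2 days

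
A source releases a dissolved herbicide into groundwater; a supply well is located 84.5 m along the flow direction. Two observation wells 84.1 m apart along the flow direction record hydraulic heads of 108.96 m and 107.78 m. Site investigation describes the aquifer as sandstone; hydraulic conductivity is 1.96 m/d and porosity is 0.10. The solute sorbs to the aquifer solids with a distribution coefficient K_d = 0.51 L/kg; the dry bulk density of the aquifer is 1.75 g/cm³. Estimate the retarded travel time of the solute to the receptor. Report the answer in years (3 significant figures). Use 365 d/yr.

8.36 years

Hydraulic gradient i = (108.96 − 107.78) / 84.1 = 1.18 / 84.1 = 0.01403
q = Ki = 1.96 × 0.01403 = 0.02750 m/d
v = Ki/n = 1.96·0.01403/0.10 = 0.2750 m/d
Retardation R = 1 + ρ_b·K_d/n = 1 + 1.75×0.51/0.10 = 9.925
Contaminant velocity v_c = v/R = 0.2750/9.925 = 0.02771 m/d
t = L/v_c = 84.5/0.02771 = 3050 d
   = 3050/365 = 8.36 yr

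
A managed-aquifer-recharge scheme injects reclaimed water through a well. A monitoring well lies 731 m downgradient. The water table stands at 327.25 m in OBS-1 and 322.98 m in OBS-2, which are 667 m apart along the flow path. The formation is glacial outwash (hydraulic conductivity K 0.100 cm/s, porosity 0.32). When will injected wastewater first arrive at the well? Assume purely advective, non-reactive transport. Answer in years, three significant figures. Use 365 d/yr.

Hydraulic gradient i = (327.25 − 322.98) / 667 = 4.27 / 667 = 0.006402
K = 0.100 cm/s × 864 = 86.40 m/d
Darcy flux q = K·i = 86.40 × 0.006402 = 0.5531 m/d
Seepage velocity v = q / n = 0.5531 / 0.32 = 1.728 m/d
t = L / v = 731 / 1.728 = 422.9 d
   = 422.9 / 365 = 1.16 yr

1.16 years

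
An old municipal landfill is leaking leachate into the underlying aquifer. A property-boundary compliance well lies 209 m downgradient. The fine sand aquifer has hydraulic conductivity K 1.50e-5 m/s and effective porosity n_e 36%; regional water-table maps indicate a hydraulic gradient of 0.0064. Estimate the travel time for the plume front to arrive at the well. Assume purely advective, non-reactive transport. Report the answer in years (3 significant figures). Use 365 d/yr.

24.9 years

K = 1.50e-5 m/s × 86400 s/d = 1.296 m/d
Darcy flux q = K·i = 1.296 × 0.0064 = 0.008294 m/d
Seepage velocity v = q / n = 0.008294 / 0.36 = 0.02304 m/d
t = L / v = 209 / 0.02304 = 9071 d
   = 9071 / 365 = 24.9 yr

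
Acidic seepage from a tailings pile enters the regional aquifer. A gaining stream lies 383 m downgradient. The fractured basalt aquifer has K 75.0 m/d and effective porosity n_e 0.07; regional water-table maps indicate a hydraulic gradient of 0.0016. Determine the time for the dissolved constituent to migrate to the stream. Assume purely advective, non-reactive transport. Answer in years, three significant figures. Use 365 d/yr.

Darcy flux q = K·i = 75.0 × 0.0016 = 0.1200 m/d
Seepage velocity v = q / n = 0.1200 / 0.07 = 1.714 m/d
t = L / v = 383 / 1.714 = 223.4 d
   = 223.4 / 365 = 0.612 yr

0.612 years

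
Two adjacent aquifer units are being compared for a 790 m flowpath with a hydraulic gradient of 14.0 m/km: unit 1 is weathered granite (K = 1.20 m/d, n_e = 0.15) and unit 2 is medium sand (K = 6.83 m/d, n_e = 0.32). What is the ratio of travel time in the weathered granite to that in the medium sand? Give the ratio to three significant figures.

2.67

Unit 1 (weathered granite): v = 1.20×0.014/0.15 = 0.1120 m/d, t = 790/0.1120 = 7054 d
Unit 2 (medium sand): v = 6.83×0.014/0.32 = 0.2988 m/d, t = 790/0.2988 = 2644 d
t(weathered granite) / t(medium sand) = 7054/2644 = 2.67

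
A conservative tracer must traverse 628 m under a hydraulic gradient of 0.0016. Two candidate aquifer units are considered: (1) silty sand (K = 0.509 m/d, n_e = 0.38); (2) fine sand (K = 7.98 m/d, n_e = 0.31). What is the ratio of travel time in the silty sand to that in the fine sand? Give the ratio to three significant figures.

Unit 1 (silty sand): v = 0.509×0.0016/0.38 = 0.002143 m/d, t = 628/0.002143 = 293000 d
Unit 2 (fine sand): v = 7.98×0.0016/0.31 = 0.04119 m/d, t = 628/0.04119 = 15250 d
t(silty sand) / t(fine sand) = 293000/15250 = 19.2

19.2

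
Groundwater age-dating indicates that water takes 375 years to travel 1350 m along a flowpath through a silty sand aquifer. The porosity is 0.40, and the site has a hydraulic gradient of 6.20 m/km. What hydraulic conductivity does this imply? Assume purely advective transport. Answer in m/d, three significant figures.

0.636 m/d

t = 375 years = 136900 d
v = L / t = 1350 / 136900 = 0.009863 m/d
K = v · n / i = 0.009863 × 0.40 / 0.0062 = 0.636 m/d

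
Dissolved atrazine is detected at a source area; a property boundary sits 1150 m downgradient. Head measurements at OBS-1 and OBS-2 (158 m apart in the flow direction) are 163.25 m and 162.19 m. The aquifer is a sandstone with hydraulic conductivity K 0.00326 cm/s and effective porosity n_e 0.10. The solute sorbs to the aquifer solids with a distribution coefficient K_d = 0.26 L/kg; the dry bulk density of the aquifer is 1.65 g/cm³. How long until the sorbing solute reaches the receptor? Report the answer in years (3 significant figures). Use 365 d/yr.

Hydraulic gradient i = (163.25 − 162.19) / 158 = 1.06 / 158 = 0.006709
K = 0.00326 cm/s × 864 = 2.817 m/d
Specific discharge q = 2.817 × 0.006709 = 0.01890 m/d
Seepage velocity v = q / n = 0.01890 / 0.10 = 0.1890 m/d
Retardation R = 1 + ρ_b·K_d/n = 1 + 1.65×0.26/0.10 = 5.290
Contaminant velocity v_c = v/R = 0.1890/5.290 = 0.03572 m/d
t = L/v_c = 1150/0.03572 = 32190 d
   = 32190/365 = 88.2 yr

88.2 years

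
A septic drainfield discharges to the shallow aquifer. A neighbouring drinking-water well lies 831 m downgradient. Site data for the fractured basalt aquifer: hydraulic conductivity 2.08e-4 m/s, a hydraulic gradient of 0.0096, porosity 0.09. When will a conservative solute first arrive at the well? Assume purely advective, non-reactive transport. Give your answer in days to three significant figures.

K = 2.08e-4 m/s × 86400 s/d = 17.97 m/d
Darcy flux q = K·i = 17.97 × 0.0096 = 0.1725 m/d
v_s = q/n_e = 0.1725/0.09 = 1.917 m/d
t = L / v = 831 / 1.917 = 433.5 d

434 days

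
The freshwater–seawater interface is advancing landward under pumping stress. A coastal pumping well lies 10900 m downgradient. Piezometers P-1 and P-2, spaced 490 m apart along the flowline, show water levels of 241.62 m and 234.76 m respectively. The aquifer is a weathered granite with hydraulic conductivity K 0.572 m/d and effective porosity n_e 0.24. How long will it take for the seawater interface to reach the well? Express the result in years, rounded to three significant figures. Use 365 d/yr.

895 years

Hydraulic gradient i = (241.62 − 234.76) / 490 = 6.86 / 490 = 0.01400
Specific discharge q = 0.572 × 0.01400 = 0.008008 m/d
Average linear velocity = 0.008008 / 0.24 = 0.03337 m/d
t = L / v = 10900 / 0.03337 = 326700 d
   = 326700 / 365 = 895 yr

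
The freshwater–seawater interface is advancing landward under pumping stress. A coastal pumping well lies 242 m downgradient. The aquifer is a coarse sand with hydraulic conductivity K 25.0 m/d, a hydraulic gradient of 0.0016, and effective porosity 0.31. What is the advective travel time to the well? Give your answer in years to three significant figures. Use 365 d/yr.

5.14 years

Specific discharge q = 25.0 × 0.0016 = 0.04000 m/d
v = Ki/n = 25.0·0.0016/0.31 = 0.1290 m/d
t = L / v = 242 / 0.1290 = 1876 d
   = 1876 / 365 = 5.14 yr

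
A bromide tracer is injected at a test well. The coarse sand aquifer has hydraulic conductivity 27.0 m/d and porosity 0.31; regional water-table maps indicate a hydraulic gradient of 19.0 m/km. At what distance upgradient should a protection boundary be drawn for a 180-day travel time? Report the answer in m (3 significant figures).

298 m

Specific discharge q = 27.0 × 0.019 = 0.5130 m/d
Average linear velocity = 0.5130 / 0.31 = 1.655 m/d
L = v × T = 1.655 × 180 = 297.9 m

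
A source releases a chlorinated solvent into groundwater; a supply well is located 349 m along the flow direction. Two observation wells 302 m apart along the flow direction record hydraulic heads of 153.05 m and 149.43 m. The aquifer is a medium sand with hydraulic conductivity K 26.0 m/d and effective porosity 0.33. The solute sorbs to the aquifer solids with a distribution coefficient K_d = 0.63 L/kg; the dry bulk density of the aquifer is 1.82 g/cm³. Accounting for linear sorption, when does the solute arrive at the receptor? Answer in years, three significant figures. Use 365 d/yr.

Hydraulic gradient i = (153.05 − 149.43) / 302 = 3.62 / 302 = 0.01199
q = Ki = 26.0 × 0.01199 = 0.3117 m/d
Seepage velocity v = q / n = 0.3117 / 0.33 = 0.9444 m/d
Retardation R = 1 + ρ_b·K_d/n = 1 + 1.82×0.63/0.33 = 4.475
Contaminant velocity v_c = v/R = 0.9444/4.475 = 0.2111 m/d
t = L/v_c = 349/0.2111 = 1654 d
   = 1654/365 = 4.53 yr

4.53 years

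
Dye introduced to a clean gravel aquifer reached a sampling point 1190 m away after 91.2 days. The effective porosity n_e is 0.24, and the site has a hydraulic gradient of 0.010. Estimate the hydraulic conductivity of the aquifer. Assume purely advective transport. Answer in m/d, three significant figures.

313 m/d

v = L / t = 1190 / 91.2 = 13.05 m/d
K = v · n / i = 13.05 × 0.24 / 0.010 = 313 m/d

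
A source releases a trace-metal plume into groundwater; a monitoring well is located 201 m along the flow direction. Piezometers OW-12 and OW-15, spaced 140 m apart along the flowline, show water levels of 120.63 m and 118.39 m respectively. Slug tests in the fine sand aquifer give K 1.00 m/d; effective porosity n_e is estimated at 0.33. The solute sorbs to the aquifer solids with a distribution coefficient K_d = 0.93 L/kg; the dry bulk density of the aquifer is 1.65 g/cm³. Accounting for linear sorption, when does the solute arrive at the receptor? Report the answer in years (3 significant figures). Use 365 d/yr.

Hydraulic gradient i = (120.63 − 118.39) / 140 = 2.24 / 140 = 0.01600
Darcy flux q = K·i = 1.00 × 0.01600 = 0.01600 m/d
Seepage velocity v = q / n = 0.01600 / 0.33 = 0.04848 m/d
Retardation R = 1 + ρ_b·K_d/n = 1 + 1.65×0.93/0.33 = 5.650
Contaminant velocity v_c = v/R = 0.04848/5.650 = 0.008581 m/d
t = L/v_c = 201/0.008581 = 23420 d
   = 23420/365 = 64.2 yr

64.2 years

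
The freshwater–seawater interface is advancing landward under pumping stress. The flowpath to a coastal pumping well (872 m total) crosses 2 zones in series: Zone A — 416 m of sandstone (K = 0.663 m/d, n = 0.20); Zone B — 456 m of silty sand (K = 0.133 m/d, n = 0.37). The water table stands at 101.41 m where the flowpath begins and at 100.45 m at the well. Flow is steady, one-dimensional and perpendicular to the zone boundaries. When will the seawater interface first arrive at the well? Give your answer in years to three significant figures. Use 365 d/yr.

2920 years

Total head drop ΔH = 101.41 − 100.45 = 0.96 m
Steady 1-D flow in series ⇒ the Darcy flux q is identical in every zone and the zone head losses add (resistances L/K in series).
Σ(L/K) = 416/0.663 + 456/0.133 = 627.5 + 3429 = 4056 d
q = ΔH / Σ(L/K) = 0.96 / 4056 = 2.367e-4 m/d (same in every zone)
Zone A: v = q/n = 2.367e-4/0.20 = 0.001183 m/d → t_A = 416/0.001183 = 351500 d
Zone B: v = q/n = 2.367e-4/0.37 = 6.397e-4 m/d → t_B = 456/6.397e-4 = 712800 d
Total t = 351500 + 712800 = 1.064e6 d
   = 1.064e6 / 365 = 2920 yr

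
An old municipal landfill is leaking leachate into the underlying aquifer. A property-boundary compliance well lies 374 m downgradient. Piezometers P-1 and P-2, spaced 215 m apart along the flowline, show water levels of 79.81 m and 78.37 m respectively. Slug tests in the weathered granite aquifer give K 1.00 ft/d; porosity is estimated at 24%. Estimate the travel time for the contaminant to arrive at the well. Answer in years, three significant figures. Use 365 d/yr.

Hydraulic gradient i = (79.81 − 78.37) / 215 = 1.44 / 215 = 0.006698
K = 1.00 ft/d × 0.3048 = 0.3048 m/d
q = Ki = 0.3048 × 0.006698 = 0.002041 m/d
Seepage velocity v = q / n = 0.002041 / 0.24 = 0.008506 m/d
t = L / v = 374 / 0.008506 = 43970 d
   = 43970 / 365 = 120 yr

120 years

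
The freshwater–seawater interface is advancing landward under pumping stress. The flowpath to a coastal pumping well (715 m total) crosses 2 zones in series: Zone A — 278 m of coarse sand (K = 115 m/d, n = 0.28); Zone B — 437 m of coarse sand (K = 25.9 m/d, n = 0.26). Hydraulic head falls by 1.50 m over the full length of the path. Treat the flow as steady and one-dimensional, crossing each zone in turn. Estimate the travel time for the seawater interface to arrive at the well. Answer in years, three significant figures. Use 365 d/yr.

Steady 1-D flow in series ⇒ the Darcy flux q is identical in every zone and the zone head losses add (resistances L/K in series).
Σ(L/K) = 278/115 + 437/25.9 = 2.417 + 16.87 = 19.29 d
q = ΔH / Σ(L/K) = 1.50 / 19.29 = 0.07776 m/d (same in every zone)
Zone A: v = q/n = 0.07776/0.28 = 0.2777 m/d → t_A = 278/0.2777 = 1001 d
Zone B: v = q/n = 0.07776/0.26 = 0.2991 m/d → t_B = 437/0.2991 = 1461 d
Total t = 1001 + 1461 = 2462 d
   = 2462 / 365 = 6.75 yr

6.75 years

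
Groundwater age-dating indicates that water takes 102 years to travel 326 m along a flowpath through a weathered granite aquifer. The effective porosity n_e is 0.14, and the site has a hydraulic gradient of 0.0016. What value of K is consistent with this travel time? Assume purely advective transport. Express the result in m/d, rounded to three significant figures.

0.766 m/d

t = 102 years = 37230 d
v = L / t = 326 / 37230 = 0.008756 m/d
K = v · n / i = 0.008756 × 0.14 / 0.0016 = 0.766 m/d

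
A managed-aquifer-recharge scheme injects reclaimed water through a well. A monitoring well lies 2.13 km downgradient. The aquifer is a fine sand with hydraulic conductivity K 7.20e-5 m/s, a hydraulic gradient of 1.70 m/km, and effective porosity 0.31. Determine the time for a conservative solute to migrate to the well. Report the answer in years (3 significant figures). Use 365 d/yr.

171 years

K = 7.20e-5 m/s × 86400 s/d = 6.221 m/d
Darcy flux q = K·i = 6.221 × 0.0017 = 0.01058 m/d
v = Ki/n = 6.221·0.0017/0.31 = 0.03411 m/d
L = 2.13 km = 2130 m
t = L / v = 2130 / 0.03411 = 62440 d
   = 62440 / 365 = 171 yr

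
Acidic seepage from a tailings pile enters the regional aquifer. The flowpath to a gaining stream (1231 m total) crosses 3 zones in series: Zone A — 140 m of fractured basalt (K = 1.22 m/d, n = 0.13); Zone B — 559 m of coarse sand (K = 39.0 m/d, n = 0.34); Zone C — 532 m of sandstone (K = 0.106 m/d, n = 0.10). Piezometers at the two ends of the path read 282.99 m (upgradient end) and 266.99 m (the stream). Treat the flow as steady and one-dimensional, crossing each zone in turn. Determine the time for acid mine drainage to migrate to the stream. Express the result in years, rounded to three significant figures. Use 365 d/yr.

Total head drop ΔH = 282.99 − 266.99 = 16.00 m
Continuity: the same q passes through each zone, so ΔH = q·Σ(L_j/K_j) — the zones act as resistances in series.
Σ(L/K) = 140/1.22 + 559/39.0 + 532/0.106 = 114.8 + 14.33 + 5019 = 5148 d
q = ΔH / Σ(L/K) = 16.00 / 5148 = 0.003108 m/d (same in every zone)
Zone A: v = q/n = 0.003108/0.13 = 0.02391 m/d → t_A = 140/0.02391 = 5856 d
Zone B: v = q/n = 0.003108/0.34 = 0.009141 m/d → t_B = 559/0.009141 = 61150 d
Zone C: v = q/n = 0.003108/0.10 = 0.03108 m/d → t_C = 532/0.03108 = 17120 d
Total t = 5856 + 61150 + 17120 = 84120 d
   = 84120 / 365 = 230 yr

230 years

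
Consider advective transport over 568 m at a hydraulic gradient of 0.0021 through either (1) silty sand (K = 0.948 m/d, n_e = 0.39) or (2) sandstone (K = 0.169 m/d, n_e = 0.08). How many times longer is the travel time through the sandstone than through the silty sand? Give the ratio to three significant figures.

Unit 1 (silty sand): v = 0.948×0.0021/0.39 = 0.005105 m/d, t = 568/0.005105 = 111300 d
Unit 2 (sandstone): v = 0.169×0.0021/0.08 = 0.004436 m/d, t = 568/0.004436 = 128000 d
t(sandstone) / t(silty sand) = 128000/111300 = 1.15

1.15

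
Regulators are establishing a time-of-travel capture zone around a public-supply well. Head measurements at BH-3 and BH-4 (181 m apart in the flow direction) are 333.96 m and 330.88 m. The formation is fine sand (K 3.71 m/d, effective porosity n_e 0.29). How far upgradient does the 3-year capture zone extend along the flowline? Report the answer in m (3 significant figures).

238 m

Hydraulic gradient i = (333.96 − 330.88) / 181 = 3.08 / 181 = 0.01702
Specific discharge q = 3.71 × 0.01702 = 0.06313 m/d
Seepage velocity v = q / n = 0.06313 / 0.29 = 0.2177 m/d
T = 3 yr × 365 = 1095 d
L = v × T = 0.2177 × 1095 = 238.4 m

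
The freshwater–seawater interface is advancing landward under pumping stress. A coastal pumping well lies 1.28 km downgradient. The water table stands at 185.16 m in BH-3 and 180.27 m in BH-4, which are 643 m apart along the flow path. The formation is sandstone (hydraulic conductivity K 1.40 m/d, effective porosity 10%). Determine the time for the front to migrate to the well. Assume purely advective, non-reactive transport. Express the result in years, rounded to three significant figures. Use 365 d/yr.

32.9 years

Hydraulic gradient i = (185.16 − 180.27) / 643 = 4.89 / 643 = 0.007605
Darcy flux q = K·i = 1.40 × 0.007605 = 0.01065 m/d
v = Ki/n = 1.40·0.007605/0.10 = 0.1065 m/d
L = 1.28 km = 1280 m
t = L / v = 1280 / 0.1065 = 12020 d
   = 12020 / 365 = 32.9 yr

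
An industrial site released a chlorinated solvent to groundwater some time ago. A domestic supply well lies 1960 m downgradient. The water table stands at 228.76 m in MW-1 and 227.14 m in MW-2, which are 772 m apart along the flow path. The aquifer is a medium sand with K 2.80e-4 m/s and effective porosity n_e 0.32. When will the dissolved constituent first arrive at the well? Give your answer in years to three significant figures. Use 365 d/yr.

Hydraulic gradient i = (228.76 − 227.14) / 772 = 1.62 / 772 = 0.002098
K = 2.80e-4 m/s × 86400 s/d = 24.19 m/d
q = Ki = 24.19 × 0.002098 = 0.05077 m/d
v_s = q/n_e = 0.05077/0.32 = 0.1586 m/d
t = L / v = 1960 / 0.1586 = 12350 d
   = 12350 / 365 = 33.8 yr

33.8 years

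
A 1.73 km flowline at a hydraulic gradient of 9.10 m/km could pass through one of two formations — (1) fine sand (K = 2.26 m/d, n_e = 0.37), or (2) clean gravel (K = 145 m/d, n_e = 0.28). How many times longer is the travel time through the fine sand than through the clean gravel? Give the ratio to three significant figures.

Unit 1 (fine sand): v = 2.26×0.0091/0.37 = 0.05558 m/d, t = 1730/0.05558 = 31120 d
Unit 2 (clean gravel): v = 145×0.0091/0.28 = 4.713 m/d, t = 1730/4.713 = 367.1 d
t(fine sand) / t(clean gravel) = 31120/367.1 = 84.8

84.8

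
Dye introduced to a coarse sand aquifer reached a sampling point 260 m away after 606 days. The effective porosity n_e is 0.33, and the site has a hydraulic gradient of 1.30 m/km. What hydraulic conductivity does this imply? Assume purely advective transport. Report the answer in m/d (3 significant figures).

109 m/d

v = L / t = 260 / 606 = 0.4290 m/d
K = v · n / i = 0.4290 × 0.33 / 0.0013 = 109 m/d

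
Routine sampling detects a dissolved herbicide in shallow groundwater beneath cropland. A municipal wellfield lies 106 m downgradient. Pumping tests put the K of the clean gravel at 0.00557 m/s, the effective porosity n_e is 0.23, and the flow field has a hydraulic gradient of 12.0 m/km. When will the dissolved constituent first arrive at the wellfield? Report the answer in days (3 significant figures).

4.22 days

K = 0.00557 m/s × 86400 s/d = 481.2 m/d
q = Ki = 481.2 × 0.012 = 5.775 m/d
Average linear velocity = 5.775 / 0.23 = 25.11 m/d
t = L / v = 106 / 25.11 = 4.222 d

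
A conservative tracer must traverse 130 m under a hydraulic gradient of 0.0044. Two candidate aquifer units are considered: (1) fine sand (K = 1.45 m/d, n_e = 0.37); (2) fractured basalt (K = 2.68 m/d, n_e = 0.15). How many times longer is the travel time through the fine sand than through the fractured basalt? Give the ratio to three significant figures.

4.56

Unit 1 (fine sand): v = 1.45×0.0044/0.37 = 0.01724 m/d, t = 130/0.01724 = 7539 d
Unit 2 (fractured basalt): v = 2.68×0.0044/0.15 = 0.07861 m/d, t = 130/0.07861 = 1654 d
t(fine sand) / t(fractured basalt) = 7539/1654 = 4.56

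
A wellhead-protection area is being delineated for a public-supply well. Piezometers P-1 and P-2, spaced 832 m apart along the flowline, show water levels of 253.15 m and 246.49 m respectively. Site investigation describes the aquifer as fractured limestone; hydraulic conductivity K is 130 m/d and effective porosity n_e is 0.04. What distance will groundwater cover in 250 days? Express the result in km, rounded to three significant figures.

6.50 km

Hydraulic gradient i = (253.15 − 246.49) / 832 = 6.66 / 832 = 0.008005
Specific discharge q = 130 × 0.008005 = 1.041 m/d
v = Ki/n = 130·0.008005/0.04 = 26.02 m/d
L = v × T = 26.02 × 250 = 6504 m
   = 6.50 km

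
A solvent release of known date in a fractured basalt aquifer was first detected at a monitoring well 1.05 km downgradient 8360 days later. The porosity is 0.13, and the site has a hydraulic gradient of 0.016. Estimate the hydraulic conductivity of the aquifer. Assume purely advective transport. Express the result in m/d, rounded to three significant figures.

1.02 m/d

L = 1.05 km = 1050 m
v = L / t = 1050 / 8360 = 0.1256 m/d
K = v · n / i = 0.1256 × 0.13 / 0.016 = 1.02 m/d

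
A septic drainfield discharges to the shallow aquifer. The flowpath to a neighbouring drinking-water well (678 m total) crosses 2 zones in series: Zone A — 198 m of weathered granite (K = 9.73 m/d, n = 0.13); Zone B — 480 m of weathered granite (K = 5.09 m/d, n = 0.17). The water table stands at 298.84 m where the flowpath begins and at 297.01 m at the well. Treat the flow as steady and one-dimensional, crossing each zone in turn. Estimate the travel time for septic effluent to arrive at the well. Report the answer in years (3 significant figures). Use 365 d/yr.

Total head drop ΔH = 298.84 − 297.01 = 1.83 m
Steady 1-D flow in series ⇒ the Darcy flux q is identical in every zone and the zone head losses add (resistances L/K in series).
Σ(L/K) = 198/9.73 + 480/5.09 = 20.35 + 94.30 = 114.7 d
q = ΔH / Σ(L/K) = 1.83 / 114.7 = 0.01596 m/d (same in every zone)
Zone A: v = q/n = 0.01596/0.13 = 0.1228 m/d → t_A = 198/0.1228 = 1613 d
Zone B: v = q/n = 0.01596/0.17 = 0.09389 m/d → t_B = 480/0.09389 = 5112 d
Total t = 1613 + 5112 = 6725 d
   = 6725 / 365 = 18.4 yr

18.4 years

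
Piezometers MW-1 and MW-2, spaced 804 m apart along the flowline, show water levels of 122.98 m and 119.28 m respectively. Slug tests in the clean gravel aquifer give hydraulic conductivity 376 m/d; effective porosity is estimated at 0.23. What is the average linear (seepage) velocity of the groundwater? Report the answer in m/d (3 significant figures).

Hydraulic gradient i = (122.98 − 119.28) / 804 = 3.70 / 804 = 0.004602
q = Ki = 376 × 0.004602 = 1.730 m/d
Seepage velocity v = q / n = 1.730 / 0.23 = 7.523 m/d

7.52 m/d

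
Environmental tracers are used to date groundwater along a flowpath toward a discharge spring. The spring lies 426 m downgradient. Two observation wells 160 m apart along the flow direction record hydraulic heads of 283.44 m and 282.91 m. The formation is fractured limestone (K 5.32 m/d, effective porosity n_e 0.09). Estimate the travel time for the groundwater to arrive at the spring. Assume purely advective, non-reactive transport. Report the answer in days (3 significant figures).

2180 days

Hydraulic gradient i = (283.44 − 282.91) / 160 = 0.53 / 160 = 0.003313
q = Ki = 5.32 × 0.003313 = 0.01762 m/d
Seepage velocity v = q / n = 0.01762 / 0.09 = 0.1958 m/d
t = L / v = 426 / 0.1958 = 2176 d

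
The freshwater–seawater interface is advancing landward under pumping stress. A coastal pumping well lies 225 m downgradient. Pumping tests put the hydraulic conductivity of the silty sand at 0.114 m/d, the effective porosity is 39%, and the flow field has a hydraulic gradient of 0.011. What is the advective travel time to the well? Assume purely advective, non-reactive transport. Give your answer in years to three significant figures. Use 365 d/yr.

192 years

q = Ki = 0.114 × 0.011 = 0.001254 m/d
Average linear velocity = 0.001254 / 0.39 = 0.003215 m/d
t = L / v = 225 / 0.003215 = 69980 d
   = 69980 / 365 = 192 yr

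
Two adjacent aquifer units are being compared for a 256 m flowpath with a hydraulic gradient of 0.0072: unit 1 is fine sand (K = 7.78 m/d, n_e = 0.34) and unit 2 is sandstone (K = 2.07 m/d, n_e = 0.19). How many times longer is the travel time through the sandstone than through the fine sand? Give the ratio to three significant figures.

2.10

Unit 1 (fine sand): v = 7.78×0.0072/0.34 = 0.1648 m/d, t = 256/0.1648 = 1554 d
Unit 2 (sandstone): v = 2.07×0.0072/0.19 = 0.07844 m/d, t = 256/0.07844 = 3264 d
t(sandstone) / t(fine sand) = 3264/1554 = 2.10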